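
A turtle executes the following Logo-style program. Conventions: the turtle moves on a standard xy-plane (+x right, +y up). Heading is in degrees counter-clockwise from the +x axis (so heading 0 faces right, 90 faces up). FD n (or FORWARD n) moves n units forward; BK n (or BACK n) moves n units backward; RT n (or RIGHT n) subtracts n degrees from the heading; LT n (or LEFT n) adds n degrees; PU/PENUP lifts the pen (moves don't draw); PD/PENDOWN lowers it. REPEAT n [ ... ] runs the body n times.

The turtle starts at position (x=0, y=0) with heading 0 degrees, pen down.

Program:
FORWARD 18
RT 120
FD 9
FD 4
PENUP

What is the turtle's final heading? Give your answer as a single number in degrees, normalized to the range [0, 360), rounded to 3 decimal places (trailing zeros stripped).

Executing turtle program step by step:
Start: pos=(0,0), heading=0, pen down
FD 18: (0,0) -> (18,0) [heading=0, draw]
RT 120: heading 0 -> 240
FD 9: (18,0) -> (13.5,-7.794) [heading=240, draw]
FD 4: (13.5,-7.794) -> (11.5,-11.258) [heading=240, draw]
PU: pen up
Final: pos=(11.5,-11.258), heading=240, 3 segment(s) drawn

Answer: 240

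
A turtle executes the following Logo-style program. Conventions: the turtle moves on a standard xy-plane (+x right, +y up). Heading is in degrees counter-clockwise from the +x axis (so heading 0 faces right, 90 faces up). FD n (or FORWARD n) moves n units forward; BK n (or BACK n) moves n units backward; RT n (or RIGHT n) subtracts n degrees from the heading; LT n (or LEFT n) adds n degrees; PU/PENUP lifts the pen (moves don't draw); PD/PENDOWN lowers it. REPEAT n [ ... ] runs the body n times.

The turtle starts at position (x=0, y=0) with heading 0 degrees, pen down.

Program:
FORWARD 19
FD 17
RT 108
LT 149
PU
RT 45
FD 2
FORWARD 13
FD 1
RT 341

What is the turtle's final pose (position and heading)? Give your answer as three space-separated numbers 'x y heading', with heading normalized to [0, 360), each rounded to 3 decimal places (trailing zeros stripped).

Answer: 51.961 -1.116 15

Derivation:
Executing turtle program step by step:
Start: pos=(0,0), heading=0, pen down
FD 19: (0,0) -> (19,0) [heading=0, draw]
FD 17: (19,0) -> (36,0) [heading=0, draw]
RT 108: heading 0 -> 252
LT 149: heading 252 -> 41
PU: pen up
RT 45: heading 41 -> 356
FD 2: (36,0) -> (37.995,-0.14) [heading=356, move]
FD 13: (37.995,-0.14) -> (50.963,-1.046) [heading=356, move]
FD 1: (50.963,-1.046) -> (51.961,-1.116) [heading=356, move]
RT 341: heading 356 -> 15
Final: pos=(51.961,-1.116), heading=15, 2 segment(s) drawn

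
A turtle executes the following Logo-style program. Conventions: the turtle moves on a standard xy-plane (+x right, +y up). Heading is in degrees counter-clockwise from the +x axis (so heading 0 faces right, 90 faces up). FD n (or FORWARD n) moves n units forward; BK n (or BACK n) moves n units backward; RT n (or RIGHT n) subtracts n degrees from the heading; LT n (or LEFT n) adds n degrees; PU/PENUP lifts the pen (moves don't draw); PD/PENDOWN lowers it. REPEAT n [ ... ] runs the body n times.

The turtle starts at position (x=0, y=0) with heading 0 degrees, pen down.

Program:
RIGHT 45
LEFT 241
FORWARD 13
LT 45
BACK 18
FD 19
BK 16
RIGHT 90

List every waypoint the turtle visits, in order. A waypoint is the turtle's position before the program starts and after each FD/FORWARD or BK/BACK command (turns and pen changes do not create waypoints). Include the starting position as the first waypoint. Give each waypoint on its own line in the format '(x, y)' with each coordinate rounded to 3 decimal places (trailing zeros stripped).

Executing turtle program step by step:
Start: pos=(0,0), heading=0, pen down
RT 45: heading 0 -> 315
LT 241: heading 315 -> 196
FD 13: (0,0) -> (-12.496,-3.583) [heading=196, draw]
LT 45: heading 196 -> 241
BK 18: (-12.496,-3.583) -> (-3.77,12.16) [heading=241, draw]
FD 19: (-3.77,12.16) -> (-12.981,-4.458) [heading=241, draw]
BK 16: (-12.981,-4.458) -> (-5.224,9.536) [heading=241, draw]
RT 90: heading 241 -> 151
Final: pos=(-5.224,9.536), heading=151, 4 segment(s) drawn
Waypoints (5 total):
(0, 0)
(-12.496, -3.583)
(-3.77, 12.16)
(-12.981, -4.458)
(-5.224, 9.536)

Answer: (0, 0)
(-12.496, -3.583)
(-3.77, 12.16)
(-12.981, -4.458)
(-5.224, 9.536)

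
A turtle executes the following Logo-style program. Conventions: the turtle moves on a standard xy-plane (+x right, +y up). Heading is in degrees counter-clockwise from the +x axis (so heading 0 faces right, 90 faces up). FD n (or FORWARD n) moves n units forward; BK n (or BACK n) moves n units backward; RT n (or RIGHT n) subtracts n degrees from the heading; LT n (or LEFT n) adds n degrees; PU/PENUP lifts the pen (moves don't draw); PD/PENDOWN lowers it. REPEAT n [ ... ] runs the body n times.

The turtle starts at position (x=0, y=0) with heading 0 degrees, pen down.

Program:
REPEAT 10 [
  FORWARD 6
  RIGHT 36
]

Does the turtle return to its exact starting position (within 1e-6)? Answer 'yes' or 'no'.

Answer: yes

Derivation:
Executing turtle program step by step:
Start: pos=(0,0), heading=0, pen down
REPEAT 10 [
  -- iteration 1/10 --
  FD 6: (0,0) -> (6,0) [heading=0, draw]
  RT 36: heading 0 -> 324
  -- iteration 2/10 --
  FD 6: (6,0) -> (10.854,-3.527) [heading=324, draw]
  RT 36: heading 324 -> 288
  -- iteration 3/10 --
  FD 6: (10.854,-3.527) -> (12.708,-9.233) [heading=288, draw]
  RT 36: heading 288 -> 252
  -- iteration 4/10 --
  FD 6: (12.708,-9.233) -> (10.854,-14.939) [heading=252, draw]
  RT 36: heading 252 -> 216
  -- iteration 5/10 --
  FD 6: (10.854,-14.939) -> (6,-18.466) [heading=216, draw]
  RT 36: heading 216 -> 180
  -- iteration 6/10 --
  FD 6: (6,-18.466) -> (0,-18.466) [heading=180, draw]
  RT 36: heading 180 -> 144
  -- iteration 7/10 --
  FD 6: (0,-18.466) -> (-4.854,-14.939) [heading=144, draw]
  RT 36: heading 144 -> 108
  -- iteration 8/10 --
  FD 6: (-4.854,-14.939) -> (-6.708,-9.233) [heading=108, draw]
  RT 36: heading 108 -> 72
  -- iteration 9/10 --
  FD 6: (-6.708,-9.233) -> (-4.854,-3.527) [heading=72, draw]
  RT 36: heading 72 -> 36
  -- iteration 10/10 --
  FD 6: (-4.854,-3.527) -> (0,0) [heading=36, draw]
  RT 36: heading 36 -> 0
]
Final: pos=(0,0), heading=0, 10 segment(s) drawn

Start position: (0, 0)
Final position: (0, 0)
Distance = 0; < 1e-6 -> CLOSED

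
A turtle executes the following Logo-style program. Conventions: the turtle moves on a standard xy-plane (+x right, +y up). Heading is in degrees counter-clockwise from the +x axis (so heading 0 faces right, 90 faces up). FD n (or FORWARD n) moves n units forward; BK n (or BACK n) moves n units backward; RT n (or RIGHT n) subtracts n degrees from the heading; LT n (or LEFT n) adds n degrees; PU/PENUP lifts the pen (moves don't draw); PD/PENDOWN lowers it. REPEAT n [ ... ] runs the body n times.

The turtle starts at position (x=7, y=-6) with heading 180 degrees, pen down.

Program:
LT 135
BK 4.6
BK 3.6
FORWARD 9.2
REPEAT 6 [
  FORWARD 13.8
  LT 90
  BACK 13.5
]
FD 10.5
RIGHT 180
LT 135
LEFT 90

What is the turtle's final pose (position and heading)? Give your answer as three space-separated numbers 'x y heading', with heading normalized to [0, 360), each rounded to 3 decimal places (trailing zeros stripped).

Executing turtle program step by step:
Start: pos=(7,-6), heading=180, pen down
LT 135: heading 180 -> 315
BK 4.6: (7,-6) -> (3.747,-2.747) [heading=315, draw]
BK 3.6: (3.747,-2.747) -> (1.202,-0.202) [heading=315, draw]
FD 9.2: (1.202,-0.202) -> (7.707,-6.707) [heading=315, draw]
REPEAT 6 [
  -- iteration 1/6 --
  FD 13.8: (7.707,-6.707) -> (17.465,-16.465) [heading=315, draw]
  LT 90: heading 315 -> 45
  BK 13.5: (17.465,-16.465) -> (7.919,-26.011) [heading=45, draw]
  -- iteration 2/6 --
  FD 13.8: (7.919,-26.011) -> (17.677,-16.253) [heading=45, draw]
  LT 90: heading 45 -> 135
  BK 13.5: (17.677,-16.253) -> (27.223,-25.799) [heading=135, draw]
  -- iteration 3/6 --
  FD 13.8: (27.223,-25.799) -> (17.465,-16.041) [heading=135, draw]
  LT 90: heading 135 -> 225
  BK 13.5: (17.465,-16.041) -> (27.011,-6.495) [heading=225, draw]
  -- iteration 4/6 --
  FD 13.8: (27.011,-6.495) -> (17.253,-16.253) [heading=225, draw]
  LT 90: heading 225 -> 315
  BK 13.5: (17.253,-16.253) -> (7.707,-6.707) [heading=315, draw]
  -- iteration 5/6 --
  FD 13.8: (7.707,-6.707) -> (17.465,-16.465) [heading=315, draw]
  LT 90: heading 315 -> 45
  BK 13.5: (17.465,-16.465) -> (7.919,-26.011) [heading=45, draw]
  -- iteration 6/6 --
  FD 13.8: (7.919,-26.011) -> (17.677,-16.253) [heading=45, draw]
  LT 90: heading 45 -> 135
  BK 13.5: (17.677,-16.253) -> (27.223,-25.799) [heading=135, draw]
]
FD 10.5: (27.223,-25.799) -> (19.799,-18.374) [heading=135, draw]
RT 180: heading 135 -> 315
LT 135: heading 315 -> 90
LT 90: heading 90 -> 180
Final: pos=(19.799,-18.374), heading=180, 16 segment(s) drawn

Answer: 19.799 -18.374 180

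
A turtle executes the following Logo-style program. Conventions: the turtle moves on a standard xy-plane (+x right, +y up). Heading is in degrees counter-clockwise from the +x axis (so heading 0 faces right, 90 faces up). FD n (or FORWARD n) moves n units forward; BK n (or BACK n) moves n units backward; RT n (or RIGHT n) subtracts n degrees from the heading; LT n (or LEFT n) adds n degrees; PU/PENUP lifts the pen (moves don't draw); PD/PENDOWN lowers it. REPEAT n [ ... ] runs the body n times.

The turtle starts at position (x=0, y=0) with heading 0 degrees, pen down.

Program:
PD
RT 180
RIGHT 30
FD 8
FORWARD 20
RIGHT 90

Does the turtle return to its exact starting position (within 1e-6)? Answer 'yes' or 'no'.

Answer: no

Derivation:
Executing turtle program step by step:
Start: pos=(0,0), heading=0, pen down
PD: pen down
RT 180: heading 0 -> 180
RT 30: heading 180 -> 150
FD 8: (0,0) -> (-6.928,4) [heading=150, draw]
FD 20: (-6.928,4) -> (-24.249,14) [heading=150, draw]
RT 90: heading 150 -> 60
Final: pos=(-24.249,14), heading=60, 2 segment(s) drawn

Start position: (0, 0)
Final position: (-24.249, 14)
Distance = 28; >= 1e-6 -> NOT closed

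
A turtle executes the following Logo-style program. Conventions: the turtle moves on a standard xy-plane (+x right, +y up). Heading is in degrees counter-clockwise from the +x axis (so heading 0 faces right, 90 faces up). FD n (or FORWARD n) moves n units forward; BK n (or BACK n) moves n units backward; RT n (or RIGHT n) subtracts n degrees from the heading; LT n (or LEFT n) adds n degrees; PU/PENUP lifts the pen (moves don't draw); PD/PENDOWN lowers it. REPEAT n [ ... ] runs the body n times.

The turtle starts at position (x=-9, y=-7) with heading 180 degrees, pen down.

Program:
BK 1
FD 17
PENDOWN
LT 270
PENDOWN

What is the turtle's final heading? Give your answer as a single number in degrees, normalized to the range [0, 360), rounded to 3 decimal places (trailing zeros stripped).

Answer: 90

Derivation:
Executing turtle program step by step:
Start: pos=(-9,-7), heading=180, pen down
BK 1: (-9,-7) -> (-8,-7) [heading=180, draw]
FD 17: (-8,-7) -> (-25,-7) [heading=180, draw]
PD: pen down
LT 270: heading 180 -> 90
PD: pen down
Final: pos=(-25,-7), heading=90, 2 segment(s) drawn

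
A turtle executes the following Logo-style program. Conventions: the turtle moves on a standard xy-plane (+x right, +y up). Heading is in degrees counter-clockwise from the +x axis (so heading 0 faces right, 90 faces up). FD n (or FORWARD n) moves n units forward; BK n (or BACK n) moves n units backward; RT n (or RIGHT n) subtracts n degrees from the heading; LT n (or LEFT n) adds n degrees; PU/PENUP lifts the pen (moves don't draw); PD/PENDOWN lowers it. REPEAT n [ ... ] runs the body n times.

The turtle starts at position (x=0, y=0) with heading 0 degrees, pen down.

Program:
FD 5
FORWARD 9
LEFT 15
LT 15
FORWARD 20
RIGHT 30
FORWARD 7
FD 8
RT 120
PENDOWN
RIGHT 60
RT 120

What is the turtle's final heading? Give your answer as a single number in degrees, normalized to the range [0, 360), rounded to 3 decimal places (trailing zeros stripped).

Answer: 60

Derivation:
Executing turtle program step by step:
Start: pos=(0,0), heading=0, pen down
FD 5: (0,0) -> (5,0) [heading=0, draw]
FD 9: (5,0) -> (14,0) [heading=0, draw]
LT 15: heading 0 -> 15
LT 15: heading 15 -> 30
FD 20: (14,0) -> (31.321,10) [heading=30, draw]
RT 30: heading 30 -> 0
FD 7: (31.321,10) -> (38.321,10) [heading=0, draw]
FD 8: (38.321,10) -> (46.321,10) [heading=0, draw]
RT 120: heading 0 -> 240
PD: pen down
RT 60: heading 240 -> 180
RT 120: heading 180 -> 60
Final: pos=(46.321,10), heading=60, 5 segment(s) drawn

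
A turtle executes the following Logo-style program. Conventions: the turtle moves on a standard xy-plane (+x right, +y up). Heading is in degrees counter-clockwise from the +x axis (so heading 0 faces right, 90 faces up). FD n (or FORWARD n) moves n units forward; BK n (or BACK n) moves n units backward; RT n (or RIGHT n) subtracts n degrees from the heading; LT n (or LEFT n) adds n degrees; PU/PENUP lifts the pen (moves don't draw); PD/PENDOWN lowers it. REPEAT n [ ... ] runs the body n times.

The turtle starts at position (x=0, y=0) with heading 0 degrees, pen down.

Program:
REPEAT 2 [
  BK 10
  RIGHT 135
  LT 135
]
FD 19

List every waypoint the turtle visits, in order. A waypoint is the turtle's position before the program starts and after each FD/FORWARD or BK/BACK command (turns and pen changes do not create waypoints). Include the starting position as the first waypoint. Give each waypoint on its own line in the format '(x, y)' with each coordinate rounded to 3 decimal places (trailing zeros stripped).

Answer: (0, 0)
(-10, 0)
(-20, 0)
(-1, 0)

Derivation:
Executing turtle program step by step:
Start: pos=(0,0), heading=0, pen down
REPEAT 2 [
  -- iteration 1/2 --
  BK 10: (0,0) -> (-10,0) [heading=0, draw]
  RT 135: heading 0 -> 225
  LT 135: heading 225 -> 0
  -- iteration 2/2 --
  BK 10: (-10,0) -> (-20,0) [heading=0, draw]
  RT 135: heading 0 -> 225
  LT 135: heading 225 -> 0
]
FD 19: (-20,0) -> (-1,0) [heading=0, draw]
Final: pos=(-1,0), heading=0, 3 segment(s) drawn
Waypoints (4 total):
(0, 0)
(-10, 0)
(-20, 0)
(-1, 0)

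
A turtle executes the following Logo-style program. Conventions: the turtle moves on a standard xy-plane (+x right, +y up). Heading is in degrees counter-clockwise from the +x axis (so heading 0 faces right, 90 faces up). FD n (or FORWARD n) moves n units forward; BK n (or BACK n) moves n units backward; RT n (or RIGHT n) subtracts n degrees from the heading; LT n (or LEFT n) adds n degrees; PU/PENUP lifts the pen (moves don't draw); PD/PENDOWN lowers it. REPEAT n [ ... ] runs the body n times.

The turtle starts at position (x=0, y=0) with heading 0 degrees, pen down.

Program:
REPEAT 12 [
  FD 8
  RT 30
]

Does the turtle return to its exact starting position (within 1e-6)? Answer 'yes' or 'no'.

Executing turtle program step by step:
Start: pos=(0,0), heading=0, pen down
REPEAT 12 [
  -- iteration 1/12 --
  FD 8: (0,0) -> (8,0) [heading=0, draw]
  RT 30: heading 0 -> 330
  -- iteration 2/12 --
  FD 8: (8,0) -> (14.928,-4) [heading=330, draw]
  RT 30: heading 330 -> 300
  -- iteration 3/12 --
  FD 8: (14.928,-4) -> (18.928,-10.928) [heading=300, draw]
  RT 30: heading 300 -> 270
  -- iteration 4/12 --
  FD 8: (18.928,-10.928) -> (18.928,-18.928) [heading=270, draw]
  RT 30: heading 270 -> 240
  -- iteration 5/12 --
  FD 8: (18.928,-18.928) -> (14.928,-25.856) [heading=240, draw]
  RT 30: heading 240 -> 210
  -- iteration 6/12 --
  FD 8: (14.928,-25.856) -> (8,-29.856) [heading=210, draw]
  RT 30: heading 210 -> 180
  -- iteration 7/12 --
  FD 8: (8,-29.856) -> (0,-29.856) [heading=180, draw]
  RT 30: heading 180 -> 150
  -- iteration 8/12 --
  FD 8: (0,-29.856) -> (-6.928,-25.856) [heading=150, draw]
  RT 30: heading 150 -> 120
  -- iteration 9/12 --
  FD 8: (-6.928,-25.856) -> (-10.928,-18.928) [heading=120, draw]
  RT 30: heading 120 -> 90
  -- iteration 10/12 --
  FD 8: (-10.928,-18.928) -> (-10.928,-10.928) [heading=90, draw]
  RT 30: heading 90 -> 60
  -- iteration 11/12 --
  FD 8: (-10.928,-10.928) -> (-6.928,-4) [heading=60, draw]
  RT 30: heading 60 -> 30
  -- iteration 12/12 --
  FD 8: (-6.928,-4) -> (0,0) [heading=30, draw]
  RT 30: heading 30 -> 0
]
Final: pos=(0,0), heading=0, 12 segment(s) drawn

Start position: (0, 0)
Final position: (0, 0)
Distance = 0; < 1e-6 -> CLOSED

Answer: yes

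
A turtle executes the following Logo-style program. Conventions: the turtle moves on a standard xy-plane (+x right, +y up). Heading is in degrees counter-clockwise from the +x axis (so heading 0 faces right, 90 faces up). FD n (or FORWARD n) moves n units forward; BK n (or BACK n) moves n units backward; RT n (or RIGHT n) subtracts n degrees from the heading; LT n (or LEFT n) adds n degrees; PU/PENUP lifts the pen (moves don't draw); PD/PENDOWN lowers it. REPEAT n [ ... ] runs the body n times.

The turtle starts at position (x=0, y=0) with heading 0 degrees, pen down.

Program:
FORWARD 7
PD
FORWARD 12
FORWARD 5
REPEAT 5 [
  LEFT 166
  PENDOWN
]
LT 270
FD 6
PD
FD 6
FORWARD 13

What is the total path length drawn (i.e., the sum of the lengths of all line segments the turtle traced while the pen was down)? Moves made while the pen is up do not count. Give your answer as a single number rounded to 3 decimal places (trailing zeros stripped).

Executing turtle program step by step:
Start: pos=(0,0), heading=0, pen down
FD 7: (0,0) -> (7,0) [heading=0, draw]
PD: pen down
FD 12: (7,0) -> (19,0) [heading=0, draw]
FD 5: (19,0) -> (24,0) [heading=0, draw]
REPEAT 5 [
  -- iteration 1/5 --
  LT 166: heading 0 -> 166
  PD: pen down
  -- iteration 2/5 --
  LT 166: heading 166 -> 332
  PD: pen down
  -- iteration 3/5 --
  LT 166: heading 332 -> 138
  PD: pen down
  -- iteration 4/5 --
  LT 166: heading 138 -> 304
  PD: pen down
  -- iteration 5/5 --
  LT 166: heading 304 -> 110
  PD: pen down
]
LT 270: heading 110 -> 20
FD 6: (24,0) -> (29.638,2.052) [heading=20, draw]
PD: pen down
FD 6: (29.638,2.052) -> (35.276,4.104) [heading=20, draw]
FD 13: (35.276,4.104) -> (47.492,8.551) [heading=20, draw]
Final: pos=(47.492,8.551), heading=20, 6 segment(s) drawn

Segment lengths:
  seg 1: (0,0) -> (7,0), length = 7
  seg 2: (7,0) -> (19,0), length = 12
  seg 3: (19,0) -> (24,0), length = 5
  seg 4: (24,0) -> (29.638,2.052), length = 6
  seg 5: (29.638,2.052) -> (35.276,4.104), length = 6
  seg 6: (35.276,4.104) -> (47.492,8.551), length = 13
Total = 49

Answer: 49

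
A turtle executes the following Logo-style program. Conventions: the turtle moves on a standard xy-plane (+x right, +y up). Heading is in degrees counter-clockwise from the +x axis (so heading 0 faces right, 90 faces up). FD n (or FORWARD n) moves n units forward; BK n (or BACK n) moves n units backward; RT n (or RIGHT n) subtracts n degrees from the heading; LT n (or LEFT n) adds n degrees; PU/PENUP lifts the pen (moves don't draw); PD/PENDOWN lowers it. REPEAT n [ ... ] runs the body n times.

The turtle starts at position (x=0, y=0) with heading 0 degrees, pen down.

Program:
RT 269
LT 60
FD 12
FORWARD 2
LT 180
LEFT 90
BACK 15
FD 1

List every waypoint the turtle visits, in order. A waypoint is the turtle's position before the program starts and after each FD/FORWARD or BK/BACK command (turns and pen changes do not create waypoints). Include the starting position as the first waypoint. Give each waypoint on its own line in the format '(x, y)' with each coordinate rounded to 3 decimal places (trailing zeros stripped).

Answer: (0, 0)
(-10.495, 5.818)
(-12.245, 6.787)
(-19.517, -6.332)
(-19.032, -5.457)

Derivation:
Executing turtle program step by step:
Start: pos=(0,0), heading=0, pen down
RT 269: heading 0 -> 91
LT 60: heading 91 -> 151
FD 12: (0,0) -> (-10.495,5.818) [heading=151, draw]
FD 2: (-10.495,5.818) -> (-12.245,6.787) [heading=151, draw]
LT 180: heading 151 -> 331
LT 90: heading 331 -> 61
BK 15: (-12.245,6.787) -> (-19.517,-6.332) [heading=61, draw]
FD 1: (-19.517,-6.332) -> (-19.032,-5.457) [heading=61, draw]
Final: pos=(-19.032,-5.457), heading=61, 4 segment(s) drawn
Waypoints (5 total):
(0, 0)
(-10.495, 5.818)
(-12.245, 6.787)
(-19.517, -6.332)
(-19.032, -5.457)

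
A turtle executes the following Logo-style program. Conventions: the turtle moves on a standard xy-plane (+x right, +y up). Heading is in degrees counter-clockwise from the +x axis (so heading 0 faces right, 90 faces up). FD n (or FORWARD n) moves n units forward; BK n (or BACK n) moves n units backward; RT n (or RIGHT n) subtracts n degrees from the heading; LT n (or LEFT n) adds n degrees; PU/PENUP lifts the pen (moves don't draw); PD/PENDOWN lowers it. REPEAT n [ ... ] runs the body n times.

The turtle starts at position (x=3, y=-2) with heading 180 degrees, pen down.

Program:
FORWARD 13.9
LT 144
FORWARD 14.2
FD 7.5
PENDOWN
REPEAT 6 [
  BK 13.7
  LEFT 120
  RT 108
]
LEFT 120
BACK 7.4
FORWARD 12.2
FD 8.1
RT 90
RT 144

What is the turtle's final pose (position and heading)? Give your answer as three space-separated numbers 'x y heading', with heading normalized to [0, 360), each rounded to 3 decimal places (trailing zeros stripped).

Answer: -81.745 -1.455 282

Derivation:
Executing turtle program step by step:
Start: pos=(3,-2), heading=180, pen down
FD 13.9: (3,-2) -> (-10.9,-2) [heading=180, draw]
LT 144: heading 180 -> 324
FD 14.2: (-10.9,-2) -> (0.588,-10.347) [heading=324, draw]
FD 7.5: (0.588,-10.347) -> (6.656,-14.755) [heading=324, draw]
PD: pen down
REPEAT 6 [
  -- iteration 1/6 --
  BK 13.7: (6.656,-14.755) -> (-4.428,-6.702) [heading=324, draw]
  LT 120: heading 324 -> 84
  RT 108: heading 84 -> 336
  -- iteration 2/6 --
  BK 13.7: (-4.428,-6.702) -> (-16.943,-1.13) [heading=336, draw]
  LT 120: heading 336 -> 96
  RT 108: heading 96 -> 348
  -- iteration 3/6 --
  BK 13.7: (-16.943,-1.13) -> (-30.344,1.718) [heading=348, draw]
  LT 120: heading 348 -> 108
  RT 108: heading 108 -> 0
  -- iteration 4/6 --
  BK 13.7: (-30.344,1.718) -> (-44.044,1.718) [heading=0, draw]
  LT 120: heading 0 -> 120
  RT 108: heading 120 -> 12
  -- iteration 5/6 --
  BK 13.7: (-44.044,1.718) -> (-57.445,-1.13) [heading=12, draw]
  LT 120: heading 12 -> 132
  RT 108: heading 132 -> 24
  -- iteration 6/6 --
  BK 13.7: (-57.445,-1.13) -> (-69.96,-6.702) [heading=24, draw]
  LT 120: heading 24 -> 144
  RT 108: heading 144 -> 36
]
LT 120: heading 36 -> 156
BK 7.4: (-69.96,-6.702) -> (-63.2,-9.712) [heading=156, draw]
FD 12.2: (-63.2,-9.712) -> (-74.345,-4.75) [heading=156, draw]
FD 8.1: (-74.345,-4.75) -> (-81.745,-1.455) [heading=156, draw]
RT 90: heading 156 -> 66
RT 144: heading 66 -> 282
Final: pos=(-81.745,-1.455), heading=282, 12 segment(s) drawn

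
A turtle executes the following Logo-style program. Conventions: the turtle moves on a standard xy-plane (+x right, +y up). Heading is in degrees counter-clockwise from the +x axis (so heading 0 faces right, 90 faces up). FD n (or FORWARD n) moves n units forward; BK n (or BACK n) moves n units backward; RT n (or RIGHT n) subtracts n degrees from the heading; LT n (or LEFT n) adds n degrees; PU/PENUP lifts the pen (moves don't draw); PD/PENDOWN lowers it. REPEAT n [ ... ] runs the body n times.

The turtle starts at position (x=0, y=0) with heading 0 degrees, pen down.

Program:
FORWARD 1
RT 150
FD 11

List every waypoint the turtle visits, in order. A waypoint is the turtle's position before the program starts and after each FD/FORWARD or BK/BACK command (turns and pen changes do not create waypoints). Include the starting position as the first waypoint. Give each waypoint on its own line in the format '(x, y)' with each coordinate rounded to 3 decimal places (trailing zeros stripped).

Answer: (0, 0)
(1, 0)
(-8.526, -5.5)

Derivation:
Executing turtle program step by step:
Start: pos=(0,0), heading=0, pen down
FD 1: (0,0) -> (1,0) [heading=0, draw]
RT 150: heading 0 -> 210
FD 11: (1,0) -> (-8.526,-5.5) [heading=210, draw]
Final: pos=(-8.526,-5.5), heading=210, 2 segment(s) drawn
Waypoints (3 total):
(0, 0)
(1, 0)
(-8.526, -5.5)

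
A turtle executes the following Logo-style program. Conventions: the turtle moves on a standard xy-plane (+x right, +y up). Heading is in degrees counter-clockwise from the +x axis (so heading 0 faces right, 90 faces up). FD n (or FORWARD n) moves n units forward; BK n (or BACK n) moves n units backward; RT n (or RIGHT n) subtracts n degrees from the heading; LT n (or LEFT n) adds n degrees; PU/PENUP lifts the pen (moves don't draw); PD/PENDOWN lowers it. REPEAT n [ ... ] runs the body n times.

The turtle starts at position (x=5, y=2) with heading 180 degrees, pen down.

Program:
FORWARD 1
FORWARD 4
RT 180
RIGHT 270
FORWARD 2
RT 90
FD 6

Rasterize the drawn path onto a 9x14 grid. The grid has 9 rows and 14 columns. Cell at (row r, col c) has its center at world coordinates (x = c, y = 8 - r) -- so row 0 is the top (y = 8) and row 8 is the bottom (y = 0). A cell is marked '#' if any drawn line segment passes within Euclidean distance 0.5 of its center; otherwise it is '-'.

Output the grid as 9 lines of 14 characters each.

Segment 0: (5,2) -> (4,2)
Segment 1: (4,2) -> (0,2)
Segment 2: (0,2) -> (-0,4)
Segment 3: (-0,4) -> (6,4)

Answer: --------------
--------------
--------------
--------------
#######-------
#-------------
######--------
--------------
--------------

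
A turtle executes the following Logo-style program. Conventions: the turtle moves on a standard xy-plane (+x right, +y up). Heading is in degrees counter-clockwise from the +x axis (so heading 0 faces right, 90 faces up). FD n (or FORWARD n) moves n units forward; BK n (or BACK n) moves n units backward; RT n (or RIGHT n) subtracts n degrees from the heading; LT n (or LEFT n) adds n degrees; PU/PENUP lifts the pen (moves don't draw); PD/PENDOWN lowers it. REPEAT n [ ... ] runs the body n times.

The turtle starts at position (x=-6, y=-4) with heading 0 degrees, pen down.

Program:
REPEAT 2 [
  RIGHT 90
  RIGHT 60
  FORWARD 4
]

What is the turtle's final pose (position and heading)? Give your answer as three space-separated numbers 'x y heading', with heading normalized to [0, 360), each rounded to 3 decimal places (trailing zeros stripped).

Executing turtle program step by step:
Start: pos=(-6,-4), heading=0, pen down
REPEAT 2 [
  -- iteration 1/2 --
  RT 90: heading 0 -> 270
  RT 60: heading 270 -> 210
  FD 4: (-6,-4) -> (-9.464,-6) [heading=210, draw]
  -- iteration 2/2 --
  RT 90: heading 210 -> 120
  RT 60: heading 120 -> 60
  FD 4: (-9.464,-6) -> (-7.464,-2.536) [heading=60, draw]
]
Final: pos=(-7.464,-2.536), heading=60, 2 segment(s) drawn

Answer: -7.464 -2.536 60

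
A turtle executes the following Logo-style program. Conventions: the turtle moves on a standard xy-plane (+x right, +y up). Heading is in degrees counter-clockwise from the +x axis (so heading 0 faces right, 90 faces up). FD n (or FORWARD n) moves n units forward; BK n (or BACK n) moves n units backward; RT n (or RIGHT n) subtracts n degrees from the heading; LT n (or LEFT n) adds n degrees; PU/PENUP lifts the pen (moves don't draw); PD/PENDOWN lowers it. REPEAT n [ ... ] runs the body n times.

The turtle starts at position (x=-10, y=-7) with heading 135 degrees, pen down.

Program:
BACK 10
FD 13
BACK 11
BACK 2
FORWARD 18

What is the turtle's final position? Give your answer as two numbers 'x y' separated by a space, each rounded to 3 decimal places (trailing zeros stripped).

Answer: -15.657 -1.343

Derivation:
Executing turtle program step by step:
Start: pos=(-10,-7), heading=135, pen down
BK 10: (-10,-7) -> (-2.929,-14.071) [heading=135, draw]
FD 13: (-2.929,-14.071) -> (-12.121,-4.879) [heading=135, draw]
BK 11: (-12.121,-4.879) -> (-4.343,-12.657) [heading=135, draw]
BK 2: (-4.343,-12.657) -> (-2.929,-14.071) [heading=135, draw]
FD 18: (-2.929,-14.071) -> (-15.657,-1.343) [heading=135, draw]
Final: pos=(-15.657,-1.343), heading=135, 5 segment(s) drawn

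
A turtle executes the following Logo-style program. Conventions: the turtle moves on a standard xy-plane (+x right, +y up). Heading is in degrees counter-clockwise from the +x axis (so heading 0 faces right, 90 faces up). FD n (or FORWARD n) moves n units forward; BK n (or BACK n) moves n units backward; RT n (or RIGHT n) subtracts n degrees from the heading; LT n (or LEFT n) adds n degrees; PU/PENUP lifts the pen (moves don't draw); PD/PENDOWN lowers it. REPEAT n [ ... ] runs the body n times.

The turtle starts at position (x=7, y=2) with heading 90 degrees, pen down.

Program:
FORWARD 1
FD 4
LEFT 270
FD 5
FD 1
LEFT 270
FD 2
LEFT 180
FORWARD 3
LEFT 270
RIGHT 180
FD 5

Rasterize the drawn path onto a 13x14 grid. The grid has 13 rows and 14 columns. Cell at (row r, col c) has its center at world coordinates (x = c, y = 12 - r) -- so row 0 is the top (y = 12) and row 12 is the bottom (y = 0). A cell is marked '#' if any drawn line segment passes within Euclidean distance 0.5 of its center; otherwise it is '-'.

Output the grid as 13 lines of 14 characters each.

Segment 0: (7,2) -> (7,3)
Segment 1: (7,3) -> (7,7)
Segment 2: (7,7) -> (12,7)
Segment 3: (12,7) -> (13,7)
Segment 4: (13,7) -> (13,5)
Segment 5: (13,5) -> (13,8)
Segment 6: (13,8) -> (8,8)

Answer: --------------
--------------
--------------
--------------
--------######
-------#######
-------#-----#
-------#-----#
-------#------
-------#------
-------#------
--------------
--------------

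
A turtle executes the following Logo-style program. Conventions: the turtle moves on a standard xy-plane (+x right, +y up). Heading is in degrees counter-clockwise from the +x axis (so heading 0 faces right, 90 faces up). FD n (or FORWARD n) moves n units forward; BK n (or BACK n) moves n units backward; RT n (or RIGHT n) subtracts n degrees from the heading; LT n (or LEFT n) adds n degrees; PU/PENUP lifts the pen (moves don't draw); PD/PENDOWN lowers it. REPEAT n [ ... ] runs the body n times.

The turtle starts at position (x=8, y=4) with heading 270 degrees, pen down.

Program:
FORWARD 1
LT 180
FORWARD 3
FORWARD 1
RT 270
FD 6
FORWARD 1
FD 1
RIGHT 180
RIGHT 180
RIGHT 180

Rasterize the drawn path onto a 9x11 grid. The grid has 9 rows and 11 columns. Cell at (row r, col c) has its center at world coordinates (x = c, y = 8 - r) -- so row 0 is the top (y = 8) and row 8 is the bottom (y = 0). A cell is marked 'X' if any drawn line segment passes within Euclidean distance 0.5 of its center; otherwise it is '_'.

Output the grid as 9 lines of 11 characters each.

Answer: ___________
XXXXXXXXX__
________X__
________X__
________X__
________X__
___________
___________
___________

Derivation:
Segment 0: (8,4) -> (8,3)
Segment 1: (8,3) -> (8,6)
Segment 2: (8,6) -> (8,7)
Segment 3: (8,7) -> (2,7)
Segment 4: (2,7) -> (1,7)
Segment 5: (1,7) -> (0,7)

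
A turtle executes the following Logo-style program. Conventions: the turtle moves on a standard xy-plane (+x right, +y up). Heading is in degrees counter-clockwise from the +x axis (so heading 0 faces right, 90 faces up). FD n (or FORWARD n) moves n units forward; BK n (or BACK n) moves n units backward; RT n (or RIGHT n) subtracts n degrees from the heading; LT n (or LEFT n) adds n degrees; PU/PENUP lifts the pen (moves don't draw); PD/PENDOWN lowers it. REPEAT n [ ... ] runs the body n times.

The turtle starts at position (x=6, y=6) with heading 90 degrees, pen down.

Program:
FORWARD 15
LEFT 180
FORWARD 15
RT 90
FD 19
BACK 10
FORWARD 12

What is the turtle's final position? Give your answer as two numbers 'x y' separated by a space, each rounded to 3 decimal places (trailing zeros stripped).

Answer: -15 6

Derivation:
Executing turtle program step by step:
Start: pos=(6,6), heading=90, pen down
FD 15: (6,6) -> (6,21) [heading=90, draw]
LT 180: heading 90 -> 270
FD 15: (6,21) -> (6,6) [heading=270, draw]
RT 90: heading 270 -> 180
FD 19: (6,6) -> (-13,6) [heading=180, draw]
BK 10: (-13,6) -> (-3,6) [heading=180, draw]
FD 12: (-3,6) -> (-15,6) [heading=180, draw]
Final: pos=(-15,6), heading=180, 5 segment(s) drawn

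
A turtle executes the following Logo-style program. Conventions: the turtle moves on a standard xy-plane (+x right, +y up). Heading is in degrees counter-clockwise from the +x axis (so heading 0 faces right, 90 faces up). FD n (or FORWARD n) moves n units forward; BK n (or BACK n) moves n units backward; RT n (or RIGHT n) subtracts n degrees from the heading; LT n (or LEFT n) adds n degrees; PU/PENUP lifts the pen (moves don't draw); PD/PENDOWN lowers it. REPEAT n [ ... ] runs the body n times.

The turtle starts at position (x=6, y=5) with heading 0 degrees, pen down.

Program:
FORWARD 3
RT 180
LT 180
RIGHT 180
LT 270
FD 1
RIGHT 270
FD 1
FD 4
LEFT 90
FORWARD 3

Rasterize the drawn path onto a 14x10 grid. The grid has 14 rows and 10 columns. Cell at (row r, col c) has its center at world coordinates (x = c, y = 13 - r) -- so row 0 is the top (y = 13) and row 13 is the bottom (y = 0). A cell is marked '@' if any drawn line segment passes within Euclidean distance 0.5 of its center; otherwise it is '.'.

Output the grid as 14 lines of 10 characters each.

Answer: ..........
..........
..........
..........
..........
..........
..........
....@@@@@@
....@.@@@@
....@.....
....@.....
..........
..........
..........

Derivation:
Segment 0: (6,5) -> (9,5)
Segment 1: (9,5) -> (9,6)
Segment 2: (9,6) -> (8,6)
Segment 3: (8,6) -> (4,6)
Segment 4: (4,6) -> (4,3)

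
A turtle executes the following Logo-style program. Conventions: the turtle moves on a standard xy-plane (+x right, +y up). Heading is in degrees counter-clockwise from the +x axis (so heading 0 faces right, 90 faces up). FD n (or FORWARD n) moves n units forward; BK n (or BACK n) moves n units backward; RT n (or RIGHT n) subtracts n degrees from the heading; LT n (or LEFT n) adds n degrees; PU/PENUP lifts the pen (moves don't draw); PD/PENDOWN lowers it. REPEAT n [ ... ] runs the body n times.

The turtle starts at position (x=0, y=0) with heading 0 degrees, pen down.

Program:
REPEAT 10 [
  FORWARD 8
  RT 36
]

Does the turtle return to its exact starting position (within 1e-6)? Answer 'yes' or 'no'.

Executing turtle program step by step:
Start: pos=(0,0), heading=0, pen down
REPEAT 10 [
  -- iteration 1/10 --
  FD 8: (0,0) -> (8,0) [heading=0, draw]
  RT 36: heading 0 -> 324
  -- iteration 2/10 --
  FD 8: (8,0) -> (14.472,-4.702) [heading=324, draw]
  RT 36: heading 324 -> 288
  -- iteration 3/10 --
  FD 8: (14.472,-4.702) -> (16.944,-12.311) [heading=288, draw]
  RT 36: heading 288 -> 252
  -- iteration 4/10 --
  FD 8: (16.944,-12.311) -> (14.472,-19.919) [heading=252, draw]
  RT 36: heading 252 -> 216
  -- iteration 5/10 --
  FD 8: (14.472,-19.919) -> (8,-24.621) [heading=216, draw]
  RT 36: heading 216 -> 180
  -- iteration 6/10 --
  FD 8: (8,-24.621) -> (0,-24.621) [heading=180, draw]
  RT 36: heading 180 -> 144
  -- iteration 7/10 --
  FD 8: (0,-24.621) -> (-6.472,-19.919) [heading=144, draw]
  RT 36: heading 144 -> 108
  -- iteration 8/10 --
  FD 8: (-6.472,-19.919) -> (-8.944,-12.311) [heading=108, draw]
  RT 36: heading 108 -> 72
  -- iteration 9/10 --
  FD 8: (-8.944,-12.311) -> (-6.472,-4.702) [heading=72, draw]
  RT 36: heading 72 -> 36
  -- iteration 10/10 --
  FD 8: (-6.472,-4.702) -> (0,0) [heading=36, draw]
  RT 36: heading 36 -> 0
]
Final: pos=(0,0), heading=0, 10 segment(s) drawn

Start position: (0, 0)
Final position: (0, 0)
Distance = 0; < 1e-6 -> CLOSED

Answer: yes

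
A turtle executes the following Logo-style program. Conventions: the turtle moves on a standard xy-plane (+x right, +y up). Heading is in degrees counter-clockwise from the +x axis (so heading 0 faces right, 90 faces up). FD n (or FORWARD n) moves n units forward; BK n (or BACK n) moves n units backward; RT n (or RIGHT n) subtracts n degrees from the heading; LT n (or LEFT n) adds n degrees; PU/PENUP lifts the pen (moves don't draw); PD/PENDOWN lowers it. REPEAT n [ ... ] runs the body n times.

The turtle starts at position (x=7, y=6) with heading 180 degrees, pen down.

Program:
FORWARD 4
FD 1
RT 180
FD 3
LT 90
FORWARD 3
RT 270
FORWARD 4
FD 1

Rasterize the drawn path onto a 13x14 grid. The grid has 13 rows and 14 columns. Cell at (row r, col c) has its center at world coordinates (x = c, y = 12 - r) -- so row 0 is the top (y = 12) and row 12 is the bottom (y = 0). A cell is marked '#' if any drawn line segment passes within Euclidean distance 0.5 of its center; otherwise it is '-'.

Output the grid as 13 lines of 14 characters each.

Segment 0: (7,6) -> (3,6)
Segment 1: (3,6) -> (2,6)
Segment 2: (2,6) -> (5,6)
Segment 3: (5,6) -> (5,9)
Segment 4: (5,9) -> (1,9)
Segment 5: (1,9) -> (0,9)

Answer: --------------
--------------
--------------
######--------
-----#--------
-----#--------
--######------
--------------
--------------
--------------
--------------
--------------
--------------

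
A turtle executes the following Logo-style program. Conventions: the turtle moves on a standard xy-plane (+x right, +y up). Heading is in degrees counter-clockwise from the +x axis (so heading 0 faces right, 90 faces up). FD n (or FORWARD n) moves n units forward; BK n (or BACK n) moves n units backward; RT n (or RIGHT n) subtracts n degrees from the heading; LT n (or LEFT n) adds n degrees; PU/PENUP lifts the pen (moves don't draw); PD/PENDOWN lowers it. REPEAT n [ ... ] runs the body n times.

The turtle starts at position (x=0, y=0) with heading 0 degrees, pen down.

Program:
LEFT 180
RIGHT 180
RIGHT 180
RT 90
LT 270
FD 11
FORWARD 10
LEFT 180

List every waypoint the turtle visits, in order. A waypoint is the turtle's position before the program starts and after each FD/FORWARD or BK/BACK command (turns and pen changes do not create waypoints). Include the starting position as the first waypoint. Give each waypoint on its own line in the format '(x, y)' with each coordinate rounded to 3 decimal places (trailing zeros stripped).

Answer: (0, 0)
(11, 0)
(21, 0)

Derivation:
Executing turtle program step by step:
Start: pos=(0,0), heading=0, pen down
LT 180: heading 0 -> 180
RT 180: heading 180 -> 0
RT 180: heading 0 -> 180
RT 90: heading 180 -> 90
LT 270: heading 90 -> 0
FD 11: (0,0) -> (11,0) [heading=0, draw]
FD 10: (11,0) -> (21,0) [heading=0, draw]
LT 180: heading 0 -> 180
Final: pos=(21,0), heading=180, 2 segment(s) drawn
Waypoints (3 total):
(0, 0)
(11, 0)
(21, 0)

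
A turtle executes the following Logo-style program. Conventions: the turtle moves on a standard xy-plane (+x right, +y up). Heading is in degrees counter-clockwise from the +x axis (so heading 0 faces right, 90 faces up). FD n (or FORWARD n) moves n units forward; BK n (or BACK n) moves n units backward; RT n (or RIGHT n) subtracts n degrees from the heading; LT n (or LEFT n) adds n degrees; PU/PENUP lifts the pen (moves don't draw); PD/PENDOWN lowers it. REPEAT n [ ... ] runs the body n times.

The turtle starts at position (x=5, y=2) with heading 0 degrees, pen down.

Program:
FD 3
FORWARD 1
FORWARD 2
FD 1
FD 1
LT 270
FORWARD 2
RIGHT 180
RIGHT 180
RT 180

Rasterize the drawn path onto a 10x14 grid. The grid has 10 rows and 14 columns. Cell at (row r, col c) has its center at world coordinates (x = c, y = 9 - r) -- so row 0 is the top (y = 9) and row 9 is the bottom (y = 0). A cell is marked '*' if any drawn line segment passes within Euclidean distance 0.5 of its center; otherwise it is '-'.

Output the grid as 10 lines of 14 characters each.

Segment 0: (5,2) -> (8,2)
Segment 1: (8,2) -> (9,2)
Segment 2: (9,2) -> (11,2)
Segment 3: (11,2) -> (12,2)
Segment 4: (12,2) -> (13,2)
Segment 5: (13,2) -> (13,0)

Answer: --------------
--------------
--------------
--------------
--------------
--------------
--------------
-----*********
-------------*
-------------*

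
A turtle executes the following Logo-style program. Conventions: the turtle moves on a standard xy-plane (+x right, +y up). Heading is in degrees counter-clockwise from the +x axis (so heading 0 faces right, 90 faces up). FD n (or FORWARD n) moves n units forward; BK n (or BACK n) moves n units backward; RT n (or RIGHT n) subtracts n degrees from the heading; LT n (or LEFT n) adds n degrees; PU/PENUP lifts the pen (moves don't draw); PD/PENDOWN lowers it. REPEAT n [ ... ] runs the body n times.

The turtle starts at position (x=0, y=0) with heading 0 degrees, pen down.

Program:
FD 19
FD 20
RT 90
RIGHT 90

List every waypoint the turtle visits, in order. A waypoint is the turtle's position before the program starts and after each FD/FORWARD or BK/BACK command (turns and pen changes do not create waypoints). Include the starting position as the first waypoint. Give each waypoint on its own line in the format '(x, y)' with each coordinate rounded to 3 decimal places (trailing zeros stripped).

Executing turtle program step by step:
Start: pos=(0,0), heading=0, pen down
FD 19: (0,0) -> (19,0) [heading=0, draw]
FD 20: (19,0) -> (39,0) [heading=0, draw]
RT 90: heading 0 -> 270
RT 90: heading 270 -> 180
Final: pos=(39,0), heading=180, 2 segment(s) drawn
Waypoints (3 total):
(0, 0)
(19, 0)
(39, 0)

Answer: (0, 0)
(19, 0)
(39, 0)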